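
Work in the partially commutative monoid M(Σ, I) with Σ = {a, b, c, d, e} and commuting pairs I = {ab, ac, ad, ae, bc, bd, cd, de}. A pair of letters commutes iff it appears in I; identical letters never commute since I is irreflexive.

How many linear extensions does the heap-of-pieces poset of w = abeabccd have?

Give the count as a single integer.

504

drop 0:a onto floor
drop 1:b onto floor
drop 2:e onto {1:b}
drop 3:a onto {0:a}
drop 4:b onto {2:e}
drop 5:c onto {2:e}
drop 6:c onto {5:c}
drop 7:d onto floor
ground layer = {0:a, 1:b, 7:d}
drop-orders for the pieces not yet dropped (sum over which currently-grounded one goes next):
  1 to go: {3} 1  {4} 1  {6} 1  {7} 1
  2 to go: {0,3} 1  {3,4} 2  {3,6} 2  {3,7} 2  {4,6} 2  {4,7} 2  {5,6} 1  {6,7} 2
  3 to go: {0,3,4} 3  {0,3,6} 3  {0,3,7} 3  {3,4,6} 6  {3,4,7} 6  {3,5,6} 3  {3,6,7} 6  {4,5,6} 3  {4,6,7} 6  {5,6,7} 3
  4 to go: {0,3,4,6} 12  {0,3,4,7} 12  {0,3,5,6} 6  {0,3,6,7} 12  {2,4,5,6} 3  {3,4,5,6} 12  {3,4,6,7} 24  {3,5,6,7} 12  {4,5,6,7} 12
  5 to go: {0,3,4,5,6} 30  {0,3,4,6,7} 60  {0,3,5,6,7} 30  {1,2,4,5,6} 3  {2,3,4,5,6} 15  {2,4,5,6,7} 15  {3,4,5,6,7} 60
  6 to go: {0,2,3,4,5,6} 45  {0,3,4,5,6,7} 180  {1,2,3,4,5,6} 18  {1,2,4,5,6,7} 18  {2,3,4,5,6,7} 90
  if 0:a drops first: 126 orders
  if 1:b drops first: 315 orders
  if 7:d drops first: 63 orders
heap linearizations: 504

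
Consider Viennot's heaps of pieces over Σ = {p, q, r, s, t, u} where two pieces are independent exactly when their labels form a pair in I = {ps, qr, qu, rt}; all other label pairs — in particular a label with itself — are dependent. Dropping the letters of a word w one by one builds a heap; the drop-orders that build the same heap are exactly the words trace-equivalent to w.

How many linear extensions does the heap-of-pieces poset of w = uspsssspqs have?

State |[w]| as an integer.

21

drop 0:u onto floor
drop 1:s onto {0:u}
drop 2:p onto {0:u}
drop 3:s onto {1:s}
drop 4:s onto {3:s}
drop 5:s onto {4:s}
drop 6:s onto {5:s}
drop 7:p onto {2:p}
drop 8:q onto {6:s, 7:p}
drop 9:s onto {8:q}
ground layer = {0:u}
drop-orders for the pieces not yet dropped (sum over which currently-grounded one goes next):
  1 to go: {9} 1
  2 to go: {8,9} 1
  3 to go: {6,8,9} 1  {7,8,9} 1
  4 to go: {2,7,8,9} 1  {5,6,8,9} 1  {6,7,8,9} 2
  5 to go: {2,6,7,8,9} 3  {4,5,6,8,9} 1  {5,6,7,8,9} 3
  6 to go: {2,5,6,7,8,9} 6  {3,4,5,6,8,9} 1  {4,5,6,7,8,9} 4
  7 to go: {1,3,4,5,6,8,9} 1  {2,4,5,6,7,8,9} 10  {3,4,5,6,7,8,9} 5
  8 to go: {1,3,4,5,6,7,8,9} 6  {2,3,4,5,6,7,8,9} 15
  if 0:u drops first: 21 orders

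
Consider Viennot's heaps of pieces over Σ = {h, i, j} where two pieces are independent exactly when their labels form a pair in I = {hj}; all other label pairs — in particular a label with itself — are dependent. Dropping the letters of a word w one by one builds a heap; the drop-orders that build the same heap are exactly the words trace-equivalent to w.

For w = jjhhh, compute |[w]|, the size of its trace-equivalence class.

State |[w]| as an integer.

piece 0:j — minimal
piece 1:j rests on {0:j}
piece 2:h — minimal
piece 3:h rests on {2:h}
piece 4:h rests on {3:h}
minimal pieces: {0:j, 2:h}
ways to finish when only these pieces remain (= sum over removing one remaining piece with nothing left below it):
  1 left: {1}→1  {4}→1
  2 left: {0,1}→1  {1,4}→2  {3,4}→1
  3 left: {0,1,4}→3  {1,3,4}→3  {2,3,4}→1
  placing 0:j first → 4 extensions
  placing 2:h first → 6 extensions
total linear extensions = 10

10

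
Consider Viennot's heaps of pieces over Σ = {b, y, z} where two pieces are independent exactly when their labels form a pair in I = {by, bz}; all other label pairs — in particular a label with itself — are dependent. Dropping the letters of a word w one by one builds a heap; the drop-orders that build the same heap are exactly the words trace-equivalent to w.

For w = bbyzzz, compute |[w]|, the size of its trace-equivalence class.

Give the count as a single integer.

drop 0:b onto floor
drop 1:b onto {0:b}
drop 2:y onto floor
drop 3:z onto {2:y}
drop 4:z onto {3:z}
drop 5:z onto {4:z}
ground layer = {0:b, 2:y}
drop-orders for the pieces not yet dropped (sum over which currently-grounded one goes next):
  1 to go: {1} 1  {5} 1
  2 to go: {0,1} 1  {1,5} 2  {4,5} 1
  3 to go: {0,1,5} 3  {1,4,5} 3  {3,4,5} 1
  4 to go: {0,1,4,5} 6  {1,3,4,5} 4  {2,3,4,5} 1
  if 0:b drops first: 5 orders
  if 2:y drops first: 10 orders
heap linearizations: 15

15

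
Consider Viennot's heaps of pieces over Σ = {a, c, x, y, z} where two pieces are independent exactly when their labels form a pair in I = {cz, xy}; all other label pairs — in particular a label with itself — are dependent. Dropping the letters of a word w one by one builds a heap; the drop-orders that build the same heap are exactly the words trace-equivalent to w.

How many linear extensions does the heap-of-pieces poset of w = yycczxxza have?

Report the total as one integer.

3

#0=y has no predecessor
#1=y depends on [0:y]
#2=c depends on [1:y]
#3=c depends on [2:c]
#4=z depends on [1:y]
#5=x depends on [3:c, 4:z]
#6=x depends on [5:x]
#7=z depends on [6:x]
#8=a depends on [7:z]
sources: [0:y]
N(rest) = Σ N(rest − s) over sources s of rest; N(one piece) = 1:
  size 1 → [8]=1
  size 2 → [7,8]=1
  size 3 → [6,7,8]=1
  size 4 → [5,6,7,8]=1
  size 5 → [3,5,6,7,8]=1  [4,5,6,7,8]=1
  size 6 → [2,3,5,6,7,8]=1  [3,4,5,6,7,8]=2
  size 7 → [2,3,4,5,6,7,8]=3
  first=0(y) contributes 3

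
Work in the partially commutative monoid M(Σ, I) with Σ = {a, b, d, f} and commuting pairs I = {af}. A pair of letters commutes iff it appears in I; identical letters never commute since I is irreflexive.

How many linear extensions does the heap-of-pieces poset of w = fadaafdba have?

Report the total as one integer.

0(f) covers ∅
1(a) covers ∅
2(d) covers 0:f, 1:a
3(a) covers 2:d
4(a) covers 3:a
5(f) covers 2:d
6(d) covers 4:a, 5:f
7(b) covers 6:d
8(a) covers 7:b
floor of heap: 0:f, 1:a
completions by unplaced set U, small U first (add the entries for U minus each lowest piece of U):
  |U|=1: {8}:1
  |U|=2: {7,8}:1
  |U|=3: {6,7,8}:1
  |U|=4: {4,6,7,8}:1  {5,6,7,8}:1
  |U|=5: {3,4,6,7,8}:1  {4,5,6,7,8}:2
  |U|=6: {3,4,5,6,7,8}:3
  |U|=7: {2,3,4,5,6,7,8}:3
  start at 0(f): 3
  start at 1(a): 3
sum over floor = 6

6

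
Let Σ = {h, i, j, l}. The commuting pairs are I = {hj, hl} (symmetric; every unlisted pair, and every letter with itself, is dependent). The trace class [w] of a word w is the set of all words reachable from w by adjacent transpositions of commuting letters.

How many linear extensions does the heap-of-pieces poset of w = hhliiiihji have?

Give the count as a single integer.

6

drop 0:h onto floor
drop 1:h onto {0:h}
drop 2:l onto floor
drop 3:i onto {1:h, 2:l}
drop 4:i onto {3:i}
drop 5:i onto {4:i}
drop 6:i onto {5:i}
drop 7:h onto {6:i}
drop 8:j onto {6:i}
drop 9:i onto {7:h, 8:j}
ground layer = {0:h, 2:l}
drop-orders for the pieces not yet dropped (sum over which currently-grounded one goes next):
  1 to go: {9} 1
  2 to go: {7,9} 1  {8,9} 1
  3 to go: {7,8,9} 2
  4 to go: {6,7,8,9} 2
  5 to go: {5,6,7,8,9} 2
  6 to go: {4,5,6,7,8,9} 2
  7 to go: {3,4,5,6,7,8,9} 2
  8 to go: {1,3,4,5,6,7,8,9} 2  {2,3,4,5,6,7,8,9} 2
  if 0:h drops first: 4 orders
  if 2:l drops first: 2 orders
heap linearizations: 6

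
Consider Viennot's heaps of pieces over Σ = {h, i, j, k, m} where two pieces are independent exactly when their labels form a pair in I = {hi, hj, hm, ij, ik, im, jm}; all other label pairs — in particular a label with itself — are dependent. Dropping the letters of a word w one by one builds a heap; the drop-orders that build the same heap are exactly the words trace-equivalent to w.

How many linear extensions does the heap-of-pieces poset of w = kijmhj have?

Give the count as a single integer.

0(k) covers ∅
1(i) covers ∅
2(j) covers 0:k
3(m) covers 0:k
4(h) covers 0:k
5(j) covers 2:j
floor of heap: 0:k, 1:i
completions by unplaced set U, small U first (add the entries for U minus each lowest piece of U):
  |U|=1: {1}:1  {3}:1  {4}:1  {5}:1
  |U|=2: {1,3}:2  {1,4}:2  {1,5}:2  {2,5}:1  {3,4}:2  {3,5}:2  {4,5}:2
  |U|=3: {1,2,5}:3  {1,3,4}:6  {1,3,5}:6  {1,4,5}:6  {2,3,5}:3  {2,4,5}:3  {3,4,5}:6
  |U|=4: {1,2,3,5}:12  {1,2,4,5}:12  {1,3,4,5}:24  {2,3,4,5}:12
  start at 0(k): 60
  start at 1(i): 12
sum over floor = 72

72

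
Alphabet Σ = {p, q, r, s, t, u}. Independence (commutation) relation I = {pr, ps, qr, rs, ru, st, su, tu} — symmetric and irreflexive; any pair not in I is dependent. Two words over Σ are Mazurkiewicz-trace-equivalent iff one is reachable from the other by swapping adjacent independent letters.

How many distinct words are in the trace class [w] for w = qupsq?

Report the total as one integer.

3

drop 0:q onto floor
drop 1:u onto {0:q}
drop 2:p onto {1:u}
drop 3:s onto {0:q}
drop 4:q onto {2:p, 3:s}
ground layer = {0:q}
drop-orders for the pieces not yet dropped (sum over which currently-grounded one goes next):
  1 to go: {4} 1
  2 to go: {2,4} 1  {3,4} 1
  3 to go: {1,2,4} 1  {2,3,4} 2
  if 0:q drops first: 3 orders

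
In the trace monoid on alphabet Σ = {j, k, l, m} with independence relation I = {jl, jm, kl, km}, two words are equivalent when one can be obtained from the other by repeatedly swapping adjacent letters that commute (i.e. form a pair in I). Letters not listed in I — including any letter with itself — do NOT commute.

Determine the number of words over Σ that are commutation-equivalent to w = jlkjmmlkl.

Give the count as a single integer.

126

drop 0:j onto floor
drop 1:l onto floor
drop 2:k onto {0:j}
drop 3:j onto {2:k}
drop 4:m onto {1:l}
drop 5:m onto {4:m}
drop 6:l onto {5:m}
drop 7:k onto {3:j}
drop 8:l onto {6:l}
ground layer = {0:j, 1:l}
drop-orders for the pieces not yet dropped (sum over which currently-grounded one goes next):
  1 to go: {7} 1  {8} 1
  2 to go: {3,7} 1  {6,8} 1  {7,8} 2
  3 to go: {2,3,7} 1  {3,7,8} 3  {5,6,8} 1  {6,7,8} 3
  4 to go: {0,2,3,7} 1  {2,3,7,8} 4  {3,6,7,8} 6  {4,5,6,8} 1  {5,6,7,8} 4
  5 to go: {0,2,3,7,8} 5  {1,4,5,6,8} 1  {2,3,6,7,8} 10  {3,5,6,7,8} 10  {4,5,6,7,8} 5
  6 to go: {0,2,3,6,7,8} 15  {1,4,5,6,7,8} 6  {2,3,5,6,7,8} 20  {3,4,5,6,7,8} 15
  7 to go: {0,2,3,5,6,7,8} 35  {1,3,4,5,6,7,8} 21  {2,3,4,5,6,7,8} 35
  if 0:j drops first: 56 orders
  if 1:l drops first: 70 orders
heap linearizations: 126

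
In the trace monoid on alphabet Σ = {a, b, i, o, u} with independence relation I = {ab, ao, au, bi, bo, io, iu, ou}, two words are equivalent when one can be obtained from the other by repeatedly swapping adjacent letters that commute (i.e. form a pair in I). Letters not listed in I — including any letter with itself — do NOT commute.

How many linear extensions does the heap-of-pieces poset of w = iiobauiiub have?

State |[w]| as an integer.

1260

drop 0:i onto floor
drop 1:i onto {0:i}
drop 2:o onto floor
drop 3:b onto floor
drop 4:a onto {1:i}
drop 5:u onto {3:b}
drop 6:i onto {4:a}
drop 7:i onto {6:i}
drop 8:u onto {5:u}
drop 9:b onto {8:u}
ground layer = {0:i, 2:o, 3:b}
drop-orders for the pieces not yet dropped (sum over which currently-grounded one goes next):
  1 to go: {2} 1  {7} 1  {9} 1
  2 to go: {2,7} 2  {2,9} 2  {6,7} 1  {7,9} 2  {8,9} 1
  3 to go: {2,6,7} 3  {2,7,9} 6  {2,8,9} 3  {4,6,7} 1  {5,8,9} 1  {6,7,9} 3  {7,8,9} 3
  4 to go: {1,4,6,7} 1  {2,4,6,7} 4  {2,5,8,9} 4  {2,6,7,9} 12  {2,7,8,9} 12  {3,5,8,9} 1  {4,6,7,9} 4  {5,7,8,9} 4  {6,7,8,9} 6
  5 to go: {0,1,4,6,7} 1  {1,2,4,6,7} 5  {1,4,6,7,9} 5  {2,3,5,8,9} 5  {2,4,6,7,9} 20  {2,5,7,8,9} 20  {2,6,7,8,9} 30  {3,5,7,8,9} 5  {4,6,7,8,9} 10  {5,6,7,8,9} 10
  6 to go: {0,1,2,4,6,7} 6  {0,1,4,6,7,9} 6  {1,2,4,6,7,9} 30  {1,4,6,7,8,9} 15  {2,3,5,7,8,9} 30  {2,4,6,7,8,9} 60  {2,5,6,7,8,9} 60  {3,5,6,7,8,9} 15  {4,5,6,7,8,9} 20
  7 to go: {0,1,2,4,6,7,9} 42  {0,1,4,6,7,8,9} 21  {1,2,4,6,7,8,9} 105  {1,4,5,6,7,8,9} 35  {2,3,5,6,7,8,9} 105  {2,4,5,6,7,8,9} 140  {3,4,5,6,7,8,9} 35
  8 to go: {0,1,2,4,6,7,8,9} 168  {0,1,4,5,6,7,8,9} 56  {1,2,4,5,6,7,8,9} 280  {1,3,4,5,6,7,8,9} 70  {2,3,4,5,6,7,8,9} 280
  if 0:i drops first: 630 orders
  if 2:o drops first: 126 orders
  if 3:b drops first: 504 orders
heap linearizations: 1260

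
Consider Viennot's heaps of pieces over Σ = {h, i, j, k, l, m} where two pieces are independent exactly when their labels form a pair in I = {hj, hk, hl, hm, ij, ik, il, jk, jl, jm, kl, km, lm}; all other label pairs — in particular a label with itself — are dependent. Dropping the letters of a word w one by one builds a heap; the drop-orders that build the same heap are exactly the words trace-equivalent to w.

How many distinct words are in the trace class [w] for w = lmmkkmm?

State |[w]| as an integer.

0(l) covers ∅
1(m) covers ∅
2(m) covers 1:m
3(k) covers ∅
4(k) covers 3:k
5(m) covers 2:m
6(m) covers 5:m
floor of heap: 0:l, 1:m, 3:k
completions by unplaced set U, small U first (add the entries for U minus each lowest piece of U):
  |U|=1: {0}:1  {4}:1  {6}:1
  |U|=2: {0,4}:2  {0,6}:2  {3,4}:1  {4,6}:2  {5,6}:1
  |U|=3: {0,3,4}:3  {0,4,6}:6  {0,5,6}:3  {2,5,6}:1  {3,4,6}:3  {4,5,6}:3
  |U|=4: {0,2,5,6}:4  {0,3,4,6}:12  {0,4,5,6}:12  {1,2,5,6}:1  {2,4,5,6}:4  {3,4,5,6}:6
  |U|=5: {0,1,2,5,6}:5  {0,2,4,5,6}:20  {0,3,4,5,6}:30  {1,2,4,5,6}:5  {2,3,4,5,6}:10
  start at 0(l): 15
  start at 1(m): 60
  start at 3(k): 30
sum over floor = 105

105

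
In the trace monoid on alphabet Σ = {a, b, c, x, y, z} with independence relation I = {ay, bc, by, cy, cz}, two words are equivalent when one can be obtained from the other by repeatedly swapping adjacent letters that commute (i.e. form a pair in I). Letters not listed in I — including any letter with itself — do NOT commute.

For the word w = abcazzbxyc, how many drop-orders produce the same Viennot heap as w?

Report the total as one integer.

4

#0=a has no predecessor
#1=b depends on [0:a]
#2=c depends on [0:a]
#3=a depends on [1:b, 2:c]
#4=z depends on [3:a]
#5=z depends on [4:z]
#6=b depends on [5:z]
#7=x depends on [6:b]
#8=y depends on [7:x]
#9=c depends on [7:x]
sources: [0:a]
N(rest) = Σ N(rest − s) over sources s of rest; N(one piece) = 1:
  size 1 → [8]=1  [9]=1
  size 2 → [8,9]=2
  size 3 → [7,8,9]=2
  size 4 → [6,7,8,9]=2
  size 5 → [5,6,7,8,9]=2
  size 6 → [4,5,6,7,8,9]=2
  size 7 → [3,4,5,6,7,8,9]=2
  size 8 → [1,3,4,5,6,7,8,9]=2  [2,3,4,5,6,7,8,9]=2
  first=0(a) contributes 4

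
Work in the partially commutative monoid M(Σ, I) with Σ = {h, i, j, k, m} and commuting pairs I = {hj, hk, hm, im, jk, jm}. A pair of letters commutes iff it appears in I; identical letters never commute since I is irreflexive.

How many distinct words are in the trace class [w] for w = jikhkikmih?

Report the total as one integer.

drop 0:j onto floor
drop 1:i onto {0:j}
drop 2:k onto {1:i}
drop 3:h onto {1:i}
drop 4:k onto {2:k}
drop 5:i onto {3:h, 4:k}
drop 6:k onto {5:i}
drop 7:m onto {6:k}
drop 8:i onto {6:k}
drop 9:h onto {8:i}
ground layer = {0:j}
drop-orders for the pieces not yet dropped (sum over which currently-grounded one goes next):
  1 to go: {7} 1  {9} 1
  2 to go: {7,9} 2  {8,9} 1
  3 to go: {7,8,9} 3
  4 to go: {6,7,8,9} 3
  5 to go: {5,6,7,8,9} 3
  6 to go: {3,5,6,7,8,9} 3  {4,5,6,7,8,9} 3
  7 to go: {2,4,5,6,7,8,9} 3  {3,4,5,6,7,8,9} 6
  8 to go: {2,3,4,5,6,7,8,9} 9
  if 0:j drops first: 9 orders

9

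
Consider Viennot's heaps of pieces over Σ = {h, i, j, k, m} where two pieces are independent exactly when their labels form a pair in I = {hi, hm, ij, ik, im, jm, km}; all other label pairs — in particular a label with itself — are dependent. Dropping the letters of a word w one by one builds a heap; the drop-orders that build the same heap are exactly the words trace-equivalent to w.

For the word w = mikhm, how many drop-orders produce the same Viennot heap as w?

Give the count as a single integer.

30

piece 0:m — minimal
piece 1:i — minimal
piece 2:k — minimal
piece 3:h rests on {2:k}
piece 4:m rests on {0:m}
minimal pieces: {0:m, 1:i, 2:k}
ways to finish when only these pieces remain (= sum over removing one remaining piece with nothing left below it):
  1 left: {1}→1  {3}→1  {4}→1
  2 left: {0,4}→1  {1,3}→2  {1,4}→2  {2,3}→1  {3,4}→2
  3 left: {0,1,4}→3  {0,3,4}→3  {1,2,3}→3  {1,3,4}→6  {2,3,4}→3
  placing 0:m first → 12 extensions
  placing 1:i first → 6 extensions
  placing 2:k first → 12 extensions
total linear extensions = 30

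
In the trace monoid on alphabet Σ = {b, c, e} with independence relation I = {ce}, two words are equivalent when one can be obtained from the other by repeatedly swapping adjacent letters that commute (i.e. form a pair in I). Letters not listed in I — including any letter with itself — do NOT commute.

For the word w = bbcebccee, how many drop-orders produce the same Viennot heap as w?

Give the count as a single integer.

#0=b has no predecessor
#1=b depends on [0:b]
#2=c depends on [1:b]
#3=e depends on [1:b]
#4=b depends on [2:c, 3:e]
#5=c depends on [4:b]
#6=c depends on [5:c]
#7=e depends on [4:b]
#8=e depends on [7:e]
sources: [0:b]
N(rest) = Σ N(rest − s) over sources s of rest; N(one piece) = 1:
  size 1 → [6]=1  [8]=1
  size 2 → [5,6]=1  [6,8]=2  [7,8]=1
  size 3 → [5,6,8]=3  [6,7,8]=3
  size 4 → [5,6,7,8]=6
  size 5 → [4,5,6,7,8]=6
  size 6 → [2,4,5,6,7,8]=6  [3,4,5,6,7,8]=6
  size 7 → [2,3,4,5,6,7,8]=12
  first=0(b) contributes 12

12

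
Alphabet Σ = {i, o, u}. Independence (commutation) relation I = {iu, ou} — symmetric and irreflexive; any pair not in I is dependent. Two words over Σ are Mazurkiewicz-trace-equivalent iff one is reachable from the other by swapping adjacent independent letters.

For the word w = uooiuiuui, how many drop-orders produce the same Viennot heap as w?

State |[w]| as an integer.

#0=u has no predecessor
#1=o has no predecessor
#2=o depends on [1:o]
#3=i depends on [2:o]
#4=u depends on [0:u]
#5=i depends on [3:i]
#6=u depends on [4:u]
#7=u depends on [6:u]
#8=i depends on [5:i]
sources: [0:u, 1:o]
N(rest) = Σ N(rest − s) over sources s of rest; N(one piece) = 1:
  size 1 → [7]=1  [8]=1
  size 2 → [5,8]=1  [6,7]=1  [7,8]=2
  size 3 → [3,5,8]=1  [4,6,7]=1  [5,7,8]=3  [6,7,8]=3
  size 4 → [0,4,6,7]=1  [2,3,5,8]=1  [3,5,7,8]=4  [4,6,7,8]=4  [5,6,7,8]=6
  size 5 → [0,4,6,7,8]=5  [1,2,3,5,8]=1  [2,3,5,7,8]=5  [3,5,6,7,8]=10  [4,5,6,7,8]=10
  size 6 → [0,4,5,6,7,8]=15  [1,2,3,5,7,8]=6  [2,3,5,6,7,8]=15  [3,4,5,6,7,8]=20
  size 7 → [0,3,4,5,6,7,8]=35  [1,2,3,5,6,7,8]=21  [2,3,4,5,6,7,8]=35
  first=0(u) contributes 56
  first=1(o) contributes 70
|[w]| = 126

126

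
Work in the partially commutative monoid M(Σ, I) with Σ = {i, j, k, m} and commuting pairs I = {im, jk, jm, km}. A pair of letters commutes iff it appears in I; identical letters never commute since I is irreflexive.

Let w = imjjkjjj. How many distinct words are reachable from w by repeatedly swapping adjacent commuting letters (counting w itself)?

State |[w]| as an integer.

0(i) covers ∅
1(m) covers ∅
2(j) covers 0:i
3(j) covers 2:j
4(k) covers 0:i
5(j) covers 3:j
6(j) covers 5:j
7(j) covers 6:j
floor of heap: 0:i, 1:m
completions by unplaced set U, small U first (add the entries for U minus each lowest piece of U):
  |U|=1: {1}:1  {4}:1  {7}:1
  |U|=2: {1,4}:2  {1,7}:2  {4,7}:2  {6,7}:1
  |U|=3: {1,4,7}:6  {1,6,7}:3  {4,6,7}:3  {5,6,7}:1
  |U|=4: {1,4,6,7}:12  {1,5,6,7}:4  {3,5,6,7}:1  {4,5,6,7}:4
  |U|=5: {1,3,5,6,7}:5  {1,4,5,6,7}:20  {2,3,5,6,7}:1  {3,4,5,6,7}:5
  |U|=6: {1,2,3,5,6,7}:6  {1,3,4,5,6,7}:30  {2,3,4,5,6,7}:6
  start at 0(i): 42
  start at 1(m): 6
sum over floor = 48

48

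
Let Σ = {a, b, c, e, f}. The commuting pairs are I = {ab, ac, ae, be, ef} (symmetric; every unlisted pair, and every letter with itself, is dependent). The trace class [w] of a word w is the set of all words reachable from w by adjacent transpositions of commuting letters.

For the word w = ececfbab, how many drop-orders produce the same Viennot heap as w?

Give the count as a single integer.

3

drop 0:e onto floor
drop 1:c onto {0:e}
drop 2:e onto {1:c}
drop 3:c onto {2:e}
drop 4:f onto {3:c}
drop 5:b onto {4:f}
drop 6:a onto {4:f}
drop 7:b onto {5:b}
ground layer = {0:e}
drop-orders for the pieces not yet dropped (sum over which currently-grounded one goes next):
  1 to go: {6} 1  {7} 1
  2 to go: {5,7} 1  {6,7} 2
  3 to go: {5,6,7} 3
  4 to go: {4,5,6,7} 3
  5 to go: {3,4,5,6,7} 3
  6 to go: {2,3,4,5,6,7} 3
  if 0:e drops first: 3 orders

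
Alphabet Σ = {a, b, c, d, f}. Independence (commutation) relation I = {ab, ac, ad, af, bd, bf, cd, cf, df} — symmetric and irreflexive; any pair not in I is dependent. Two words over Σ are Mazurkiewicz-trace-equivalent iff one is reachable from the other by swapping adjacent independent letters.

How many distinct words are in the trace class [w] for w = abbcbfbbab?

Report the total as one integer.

#0=a has no predecessor
#1=b has no predecessor
#2=b depends on [1:b]
#3=c depends on [2:b]
#4=b depends on [3:c]
#5=f has no predecessor
#6=b depends on [4:b]
#7=b depends on [6:b]
#8=a depends on [0:a]
#9=b depends on [7:b]
sources: [0:a, 1:b, 5:f]
N(rest) = Σ N(rest − s) over sources s of rest; N(one piece) = 1:
  size 1 → [5]=1  [8]=1  [9]=1
  size 2 → [0,8]=1  [5,8]=2  [5,9]=2  [7,9]=1  [8,9]=2
  size 3 → [0,5,8]=3  [0,8,9]=3  [5,7,9]=3  [5,8,9]=6  [6,7,9]=1  [7,8,9]=3
  size 4 → [0,5,8,9]=12  [0,7,8,9]=6  [4,6,7,9]=1  [5,6,7,9]=4  [5,7,8,9]=12  [6,7,8,9]=4
  size 5 → [0,5,7,8,9]=30  [0,6,7,8,9]=10  [3,4,6,7,9]=1  [4,5,6,7,9]=5  [4,6,7,8,9]=5  [5,6,7,8,9]=20
  size 6 → [0,4,6,7,8,9]=15  [0,5,6,7,8,9]=60  [2,3,4,6,7,9]=1  [3,4,5,6,7,9]=6  [3,4,6,7,8,9]=6  [4,5,6,7,8,9]=30
  size 7 → [0,3,4,6,7,8,9]=21  [0,4,5,6,7,8,9]=105  [1,2,3,4,6,7,9]=1  [2,3,4,5,6,7,9]=7  [2,3,4,6,7,8,9]=7  [3,4,5,6,7,8,9]=42
  size 8 → [0,2,3,4,6,7,8,9]=28  [0,3,4,5,6,7,8,9]=168  [1,2,3,4,5,6,7,9]=8  [1,2,3,4,6,7,8,9]=8  [2,3,4,5,6,7,8,9]=56
  first=0(a) contributes 72
  first=1(b) contributes 252
  first=5(f) contributes 36
|[w]| = 360

360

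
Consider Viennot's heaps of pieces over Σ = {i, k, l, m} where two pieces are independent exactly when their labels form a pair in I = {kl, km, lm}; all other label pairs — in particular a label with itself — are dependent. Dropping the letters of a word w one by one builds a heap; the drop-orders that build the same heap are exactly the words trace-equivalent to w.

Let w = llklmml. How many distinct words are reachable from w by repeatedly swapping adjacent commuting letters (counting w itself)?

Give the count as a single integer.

105

#0=l has no predecessor
#1=l depends on [0:l]
#2=k has no predecessor
#3=l depends on [1:l]
#4=m has no predecessor
#5=m depends on [4:m]
#6=l depends on [3:l]
sources: [0:l, 2:k, 4:m]
N(rest) = Σ N(rest − s) over sources s of rest; N(one piece) = 1:
  size 1 → [2]=1  [5]=1  [6]=1
  size 2 → [2,5]=2  [2,6]=2  [3,6]=1  [4,5]=1  [5,6]=2
  size 3 → [1,3,6]=1  [2,3,6]=3  [2,4,5]=3  [2,5,6]=6  [3,5,6]=3  [4,5,6]=3
  size 4 → [0,1,3,6]=1  [1,2,3,6]=4  [1,3,5,6]=4  [2,3,5,6]=12  [2,4,5,6]=12  [3,4,5,6]=6
  size 5 → [0,1,2,3,6]=5  [0,1,3,5,6]=5  [1,2,3,5,6]=20  [1,3,4,5,6]=10  [2,3,4,5,6]=30
  first=0(l) contributes 60
  first=2(k) contributes 15
  first=4(m) contributes 30
|[w]| = 105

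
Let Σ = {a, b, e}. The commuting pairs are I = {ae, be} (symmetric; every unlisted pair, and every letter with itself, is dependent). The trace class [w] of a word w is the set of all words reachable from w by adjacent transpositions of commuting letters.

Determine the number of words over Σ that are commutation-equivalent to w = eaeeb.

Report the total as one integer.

10

0(e) covers ∅
1(a) covers ∅
2(e) covers 0:e
3(e) covers 2:e
4(b) covers 1:a
floor of heap: 0:e, 1:a
completions by unplaced set U, small U first (add the entries for U minus each lowest piece of U):
  |U|=1: {3}:1  {4}:1
  |U|=2: {1,4}:1  {2,3}:1  {3,4}:2
  |U|=3: {0,2,3}:1  {1,3,4}:3  {2,3,4}:3
  start at 0(e): 6
  start at 1(a): 4
sum over floor = 10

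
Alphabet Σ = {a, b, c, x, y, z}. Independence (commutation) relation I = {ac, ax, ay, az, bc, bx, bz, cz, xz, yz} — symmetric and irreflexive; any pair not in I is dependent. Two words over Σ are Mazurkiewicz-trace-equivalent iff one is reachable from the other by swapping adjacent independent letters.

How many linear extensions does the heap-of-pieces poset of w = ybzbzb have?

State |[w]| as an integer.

15

drop 0:y onto floor
drop 1:b onto {0:y}
drop 2:z onto floor
drop 3:b onto {1:b}
drop 4:z onto {2:z}
drop 5:b onto {3:b}
ground layer = {0:y, 2:z}
drop-orders for the pieces not yet dropped (sum over which currently-grounded one goes next):
  1 to go: {4} 1  {5} 1
  2 to go: {2,4} 1  {3,5} 1  {4,5} 2
  3 to go: {1,3,5} 1  {2,4,5} 3  {3,4,5} 3
  4 to go: {0,1,3,5} 1  {1,3,4,5} 4  {2,3,4,5} 6
  if 0:y drops first: 10 orders
  if 2:z drops first: 5 orders
heap linearizations: 15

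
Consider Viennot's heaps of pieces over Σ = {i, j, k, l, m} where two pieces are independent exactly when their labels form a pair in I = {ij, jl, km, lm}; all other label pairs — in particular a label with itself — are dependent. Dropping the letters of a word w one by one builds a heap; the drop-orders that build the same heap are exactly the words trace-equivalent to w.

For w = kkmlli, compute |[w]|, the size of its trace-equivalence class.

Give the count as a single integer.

5

drop 0:k onto floor
drop 1:k onto {0:k}
drop 2:m onto floor
drop 3:l onto {1:k}
drop 4:l onto {3:l}
drop 5:i onto {2:m, 4:l}
ground layer = {0:k, 2:m}
drop-orders for the pieces not yet dropped (sum over which currently-grounded one goes next):
  1 to go: {5} 1
  2 to go: {2,5} 1  {4,5} 1
  3 to go: {2,4,5} 2  {3,4,5} 1
  4 to go: {1,3,4,5} 1  {2,3,4,5} 3
  if 0:k drops first: 4 orders
  if 2:m drops first: 1 orders
heap linearizations: 5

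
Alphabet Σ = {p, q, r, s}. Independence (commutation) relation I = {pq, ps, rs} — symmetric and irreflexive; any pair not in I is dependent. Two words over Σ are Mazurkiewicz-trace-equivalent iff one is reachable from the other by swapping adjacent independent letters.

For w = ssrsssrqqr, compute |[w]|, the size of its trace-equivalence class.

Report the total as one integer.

0(s) covers ∅
1(s) covers 0:s
2(r) covers ∅
3(s) covers 1:s
4(s) covers 3:s
5(s) covers 4:s
6(r) covers 2:r
7(q) covers 5:s, 6:r
8(q) covers 7:q
9(r) covers 8:q
floor of heap: 0:s, 2:r
completions by unplaced set U, small U first (add the entries for U minus each lowest piece of U):
  |U|=1: {9}:1
  |U|=2: {8,9}:1
  |U|=3: {7,8,9}:1
  |U|=4: {5,7,8,9}:1  {6,7,8,9}:1
  |U|=5: {2,6,7,8,9}:1  {4,5,7,8,9}:1  {5,6,7,8,9}:2
  |U|=6: {2,5,6,7,8,9}:3  {3,4,5,7,8,9}:1  {4,5,6,7,8,9}:3
  |U|=7: {1,3,4,5,7,8,9}:1  {2,4,5,6,7,8,9}:6  {3,4,5,6,7,8,9}:4
  |U|=8: {0,1,3,4,5,7,8,9}:1  {1,3,4,5,6,7,8,9}:5  {2,3,4,5,6,7,8,9}:10
  start at 0(s): 15
  start at 2(r): 6
sum over floor = 21

21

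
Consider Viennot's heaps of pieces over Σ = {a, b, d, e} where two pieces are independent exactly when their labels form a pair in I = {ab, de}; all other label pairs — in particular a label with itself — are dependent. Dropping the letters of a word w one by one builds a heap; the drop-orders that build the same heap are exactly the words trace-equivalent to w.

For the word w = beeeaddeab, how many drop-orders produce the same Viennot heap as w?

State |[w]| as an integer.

6

#0=b has no predecessor
#1=e depends on [0:b]
#2=e depends on [1:e]
#3=e depends on [2:e]
#4=a depends on [3:e]
#5=d depends on [4:a]
#6=d depends on [5:d]
#7=e depends on [4:a]
#8=a depends on [6:d, 7:e]
#9=b depends on [6:d, 7:e]
sources: [0:b]
N(rest) = Σ N(rest − s) over sources s of rest; N(one piece) = 1:
  size 1 → [8]=1  [9]=1
  size 2 → [8,9]=2
  size 3 → [6,8,9]=2  [7,8,9]=2
  size 4 → [5,6,8,9]=2  [6,7,8,9]=4
  size 5 → [5,6,7,8,9]=6
  size 6 → [4,5,6,7,8,9]=6
  size 7 → [3,4,5,6,7,8,9]=6
  size 8 → [2,3,4,5,6,7,8,9]=6
  first=0(b) contributes 6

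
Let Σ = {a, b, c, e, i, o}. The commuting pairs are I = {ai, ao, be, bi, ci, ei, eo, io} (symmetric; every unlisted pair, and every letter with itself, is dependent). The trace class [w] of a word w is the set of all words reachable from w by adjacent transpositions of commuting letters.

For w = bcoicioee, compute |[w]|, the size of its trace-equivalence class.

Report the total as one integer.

108

0(b) covers ∅
1(c) covers 0:b
2(o) covers 1:c
3(i) covers ∅
4(c) covers 2:o
5(i) covers 3:i
6(o) covers 4:c
7(e) covers 4:c
8(e) covers 7:e
floor of heap: 0:b, 3:i
completions by unplaced set U, small U first (add the entries for U minus each lowest piece of U):
  |U|=1: {5}:1  {6}:1  {8}:1
  |U|=2: {3,5}:1  {5,6}:2  {5,8}:2  {6,8}:2  {7,8}:1
  |U|=3: {3,5,6}:3  {3,5,8}:3  {5,6,8}:6  {5,7,8}:3  {6,7,8}:3
  |U|=4: {3,5,6,8}:12  {3,5,7,8}:6  {4,6,7,8}:3  {5,6,7,8}:12
  |U|=5: {2,4,6,7,8}:3  {3,5,6,7,8}:30  {4,5,6,7,8}:15
  |U|=6: {1,2,4,6,7,8}:3  {2,4,5,6,7,8}:18  {3,4,5,6,7,8}:45
  |U|=7: {0,1,2,4,6,7,8}:3  {1,2,4,5,6,7,8}:21  {2,3,4,5,6,7,8}:63
  start at 0(b): 84
  start at 3(i): 24
sum over floor = 108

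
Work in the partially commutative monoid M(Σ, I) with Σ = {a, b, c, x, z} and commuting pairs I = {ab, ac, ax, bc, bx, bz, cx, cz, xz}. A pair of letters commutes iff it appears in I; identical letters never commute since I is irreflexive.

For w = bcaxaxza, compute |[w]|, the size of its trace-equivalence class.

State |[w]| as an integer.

drop 0:b onto floor
drop 1:c onto floor
drop 2:a onto floor
drop 3:x onto floor
drop 4:a onto {2:a}
drop 5:x onto {3:x}
drop 6:z onto {4:a}
drop 7:a onto {6:z}
ground layer = {0:b, 1:c, 2:a, 3:x}
drop-orders for the pieces not yet dropped (sum over which currently-grounded one goes next):
  1 to go: {0} 1  {1} 1  {5} 1  {7} 1
  2 to go: {0,1} 2  {0,5} 2  {0,7} 2  {1,5} 2  {1,7} 2  {3,5} 1  {5,7} 2  {6,7} 1
  3 to go: {0,1,5} 6  {0,1,7} 6  {0,3,5} 3  {0,5,7} 6  {0,6,7} 3  {1,3,5} 3  {1,5,7} 6  {1,6,7} 3  {3,5,7} 3  {4,6,7} 1  {5,6,7} 3
  4 to go: {0,1,3,5} 12  {0,1,5,7} 24  {0,1,6,7} 12  {0,3,5,7} 12  {0,4,6,7} 4  {0,5,6,7} 12  {1,3,5,7} 12  {1,4,6,7} 4  {1,5,6,7} 12  {2,4,6,7} 1  {3,5,6,7} 6  {4,5,6,7} 4
  5 to go: {0,1,3,5,7} 60  {0,1,4,6,7} 20  {0,1,5,6,7} 60  {0,2,4,6,7} 5  {0,3,5,6,7} 30  {0,4,5,6,7} 20  {1,2,4,6,7} 5  {1,3,5,6,7} 30  {1,4,5,6,7} 20  {2,4,5,6,7} 5  {3,4,5,6,7} 10
  6 to go: {0,1,2,4,6,7} 30  {0,1,3,5,6,7} 180  {0,1,4,5,6,7} 120  {0,2,4,5,6,7} 30  {0,3,4,5,6,7} 60  {1,2,4,5,6,7} 30  {1,3,4,5,6,7} 60  {2,3,4,5,6,7} 15
  if 0:b drops first: 105 orders
  if 1:c drops first: 105 orders
  if 2:a drops first: 420 orders
  if 3:x drops first: 210 orders
heap linearizations: 840

840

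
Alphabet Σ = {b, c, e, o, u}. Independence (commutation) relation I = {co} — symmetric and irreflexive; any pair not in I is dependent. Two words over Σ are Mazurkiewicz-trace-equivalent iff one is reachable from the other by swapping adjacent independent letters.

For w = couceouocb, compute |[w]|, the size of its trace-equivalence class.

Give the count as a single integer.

drop 0:c onto floor
drop 1:o onto floor
drop 2:u onto {0:c, 1:o}
drop 3:c onto {2:u}
drop 4:e onto {3:c}
drop 5:o onto {4:e}
drop 6:u onto {5:o}
drop 7:o onto {6:u}
drop 8:c onto {6:u}
drop 9:b onto {7:o, 8:c}
ground layer = {0:c, 1:o}
drop-orders for the pieces not yet dropped (sum over which currently-grounded one goes next):
  1 to go: {9} 1
  2 to go: {7,9} 1  {8,9} 1
  3 to go: {7,8,9} 2
  4 to go: {6,7,8,9} 2
  5 to go: {5,6,7,8,9} 2
  6 to go: {4,5,6,7,8,9} 2
  7 to go: {3,4,5,6,7,8,9} 2
  8 to go: {2,3,4,5,6,7,8,9} 2
  if 0:c drops first: 2 orders
  if 1:o drops first: 2 orders
heap linearizations: 4

4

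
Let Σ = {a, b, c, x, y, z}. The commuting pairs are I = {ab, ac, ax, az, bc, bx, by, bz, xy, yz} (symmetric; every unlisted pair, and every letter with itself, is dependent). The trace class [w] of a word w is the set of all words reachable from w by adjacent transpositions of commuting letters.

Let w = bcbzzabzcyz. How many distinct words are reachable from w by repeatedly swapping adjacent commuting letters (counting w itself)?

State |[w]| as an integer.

2145

piece 0:b — minimal
piece 1:c — minimal
piece 2:b rests on {0:b}
piece 3:z rests on {1:c}
piece 4:z rests on {3:z}
piece 5:a — minimal
piece 6:b rests on {2:b}
piece 7:z rests on {4:z}
piece 8:c rests on {7:z}
piece 9:y rests on {5:a, 8:c}
piece 10:z rests on {8:c}
minimal pieces: {0:b, 1:c, 5:a}
ways to finish when only these pieces remain (= sum over removing one remaining piece with nothing left below it):
  1 left: {6}→1  {9}→1  {10}→1
  2 left: {2,6}→1  {5,9}→1  {6,9}→2  {6,10}→2  {9,10}→2
  3 left: {0,2,6}→1  {2,6,9}→3  {2,6,10}→3  {5,6,9}→3  {5,9,10}→3  {6,9,10}→6  {8,9,10}→2
  4 left: {0,2,6,9}→4  {0,2,6,10}→4  {2,5,6,9}→6  {2,6,9,10}→12  {5,6,9,10}→12  {5,8,9,10}→5  {6,8,9,10}→8  {7,8,9,10}→2
  5 left: {0,2,5,6,9}→10  {0,2,6,9,10}→20  {2,5,6,9,10}→30  {2,6,8,9,10}→20  {4,7,8,9,10}→2  {5,6,8,9,10}→25  {5,7,8,9,10}→7  {6,7,8,9,10}→10
  6 left: {0,2,5,6,9,10}→60  {0,2,6,8,9,10}→40  {2,5,6,8,9,10}→75  {2,6,7,8,9,10}→30  {3,4,7,8,9,10}→2  {4,5,7,8,9,10}→9  {4,6,7,8,9,10}→12  {5,6,7,8,9,10}→42
  7 left: {0,2,5,6,8,9,10}→175  {0,2,6,7,8,9,10}→70  {1,3,4,7,8,9,10}→2  {2,4,6,7,8,9,10}→42  {2,5,6,7,8,9,10}→147  {3,4,5,7,8,9,10}→11  {3,4,6,7,8,9,10}→14  {4,5,6,7,8,9,10}→63
  8 left: {0,2,4,6,7,8,9,10}→112  {0,2,5,6,7,8,9,10}→392  {1,3,4,5,7,8,9,10}→13  {1,3,4,6,7,8,9,10}→16  {2,3,4,6,7,8,9,10}→56  {2,4,5,6,7,8,9,10}→252  {3,4,5,6,7,8,9,10}→88
  9 left: {0,2,3,4,6,7,8,9,10}→168  {0,2,4,5,6,7,8,9,10}→756  {1,2,3,4,6,7,8,9,10}→72  {1,3,4,5,6,7,8,9,10}→117  {2,3,4,5,6,7,8,9,10}→396
  placing 0:b first → 585 extensions
  placing 1:c first → 1320 extensions
  placing 5:a first → 240 extensions
total linear extensions = 2145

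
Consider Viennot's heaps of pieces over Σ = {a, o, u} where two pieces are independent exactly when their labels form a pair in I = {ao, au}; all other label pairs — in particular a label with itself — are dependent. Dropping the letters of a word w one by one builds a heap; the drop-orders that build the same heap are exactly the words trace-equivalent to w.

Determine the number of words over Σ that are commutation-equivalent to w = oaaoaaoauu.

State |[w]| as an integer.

252

piece 0:o — minimal
piece 1:a — minimal
piece 2:a rests on {1:a}
piece 3:o rests on {0:o}
piece 4:a rests on {2:a}
piece 5:a rests on {4:a}
piece 6:o rests on {3:o}
piece 7:a rests on {5:a}
piece 8:u rests on {6:o}
piece 9:u rests on {8:u}
minimal pieces: {0:o, 1:a}
ways to finish when only these pieces remain (= sum over removing one remaining piece with nothing left below it):
  1 left: {7}→1  {9}→1
  2 left: {5,7}→1  {7,9}→2  {8,9}→1
  3 left: {4,5,7}→1  {5,7,9}→3  {6,8,9}→1  {7,8,9}→3
  4 left: {2,4,5,7}→1  {3,6,8,9}→1  {4,5,7,9}→4  {5,7,8,9}→6  {6,7,8,9}→4
  5 left: {0,3,6,8,9}→1  {1,2,4,5,7}→1  {2,4,5,7,9}→5  {3,6,7,8,9}→5  {4,5,7,8,9}→10  {5,6,7,8,9}→10
  6 left: {0,3,6,7,8,9}→6  {1,2,4,5,7,9}→6  {2,4,5,7,8,9}→15  {3,5,6,7,8,9}→15  {4,5,6,7,8,9}→20
  7 left: {0,3,5,6,7,8,9}→21  {1,2,4,5,7,8,9}→21  {2,4,5,6,7,8,9}→35  {3,4,5,6,7,8,9}→35
  8 left: {0,3,4,5,6,7,8,9}→56  {1,2,4,5,6,7,8,9}→56  {2,3,4,5,6,7,8,9}→70
  placing 0:o first → 126 extensions
  placing 1:a first → 126 extensions
total linear extensions = 252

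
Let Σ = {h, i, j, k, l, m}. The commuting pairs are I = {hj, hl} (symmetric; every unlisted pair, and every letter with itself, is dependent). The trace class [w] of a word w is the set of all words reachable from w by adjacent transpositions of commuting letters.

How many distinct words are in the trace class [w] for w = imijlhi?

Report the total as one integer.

0(i) covers ∅
1(m) covers 0:i
2(i) covers 1:m
3(j) covers 2:i
4(l) covers 3:j
5(h) covers 2:i
6(i) covers 4:l, 5:h
floor of heap: 0:i
completions by unplaced set U, small U first (add the entries for U minus each lowest piece of U):
  |U|=1: {6}:1
  |U|=2: {4,6}:1  {5,6}:1
  |U|=3: {3,4,6}:1  {4,5,6}:2
  |U|=4: {3,4,5,6}:3
  |U|=5: {2,3,4,5,6}:3
  start at 0(i): 3

3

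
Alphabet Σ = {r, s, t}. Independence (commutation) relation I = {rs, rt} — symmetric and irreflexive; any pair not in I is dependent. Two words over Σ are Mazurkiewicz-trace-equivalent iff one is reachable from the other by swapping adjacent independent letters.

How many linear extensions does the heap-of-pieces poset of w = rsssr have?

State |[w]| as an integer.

10

#0=r has no predecessor
#1=s has no predecessor
#2=s depends on [1:s]
#3=s depends on [2:s]
#4=r depends on [0:r]
sources: [0:r, 1:s]
N(rest) = Σ N(rest − s) over sources s of rest; N(one piece) = 1:
  size 1 → [3]=1  [4]=1
  size 2 → [0,4]=1  [2,3]=1  [3,4]=2
  size 3 → [0,3,4]=3  [1,2,3]=1  [2,3,4]=3
  first=0(r) contributes 4
  first=1(s) contributes 6
|[w]| = 10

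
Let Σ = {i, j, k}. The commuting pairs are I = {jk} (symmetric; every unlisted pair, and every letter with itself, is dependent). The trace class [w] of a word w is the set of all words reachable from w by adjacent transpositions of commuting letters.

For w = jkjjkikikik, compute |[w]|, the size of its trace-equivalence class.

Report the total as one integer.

10

0(j) covers ∅
1(k) covers ∅
2(j) covers 0:j
3(j) covers 2:j
4(k) covers 1:k
5(i) covers 3:j, 4:k
6(k) covers 5:i
7(i) covers 6:k
8(k) covers 7:i
9(i) covers 8:k
10(k) covers 9:i
floor of heap: 0:j, 1:k
completions by unplaced set U, small U first (add the entries for U minus each lowest piece of U):
  |U|=1: {10}:1
  |U|=2: {9,10}:1
  |U|=3: {8,9,10}:1
  |U|=4: {7,8,9,10}:1
  |U|=5: {6,7,8,9,10}:1
  |U|=6: {5,6,7,8,9,10}:1
  |U|=7: {3,5,6,7,8,9,10}:1  {4,5,6,7,8,9,10}:1
  |U|=8: {1,4,5,6,7,8,9,10}:1  {2,3,5,6,7,8,9,10}:1  {3,4,5,6,7,8,9,10}:2
  |U|=9: {0,2,3,5,6,7,8,9,10}:1  {1,3,4,5,6,7,8,9,10}:3  {2,3,4,5,6,7,8,9,10}:3
  start at 0(j): 6
  start at 1(k): 4
sum over floor = 10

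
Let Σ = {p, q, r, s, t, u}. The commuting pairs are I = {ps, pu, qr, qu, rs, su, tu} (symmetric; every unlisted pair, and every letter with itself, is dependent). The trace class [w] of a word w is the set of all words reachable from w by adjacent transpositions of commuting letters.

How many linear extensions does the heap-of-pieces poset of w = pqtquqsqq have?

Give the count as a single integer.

9

drop 0:p onto floor
drop 1:q onto {0:p}
drop 2:t onto {1:q}
drop 3:q onto {2:t}
drop 4:u onto floor
drop 5:q onto {3:q}
drop 6:s onto {5:q}
drop 7:q onto {6:s}
drop 8:q onto {7:q}
ground layer = {0:p, 4:u}
drop-orders for the pieces not yet dropped (sum over which currently-grounded one goes next):
  1 to go: {4} 1  {8} 1
  2 to go: {4,8} 2  {7,8} 1
  3 to go: {4,7,8} 3  {6,7,8} 1
  4 to go: {4,6,7,8} 4  {5,6,7,8} 1
  5 to go: {3,5,6,7,8} 1  {4,5,6,7,8} 5
  6 to go: {2,3,5,6,7,8} 1  {3,4,5,6,7,8} 6
  7 to go: {1,2,3,5,6,7,8} 1  {2,3,4,5,6,7,8} 7
  if 0:p drops first: 8 orders
  if 4:u drops first: 1 orders
heap linearizations: 9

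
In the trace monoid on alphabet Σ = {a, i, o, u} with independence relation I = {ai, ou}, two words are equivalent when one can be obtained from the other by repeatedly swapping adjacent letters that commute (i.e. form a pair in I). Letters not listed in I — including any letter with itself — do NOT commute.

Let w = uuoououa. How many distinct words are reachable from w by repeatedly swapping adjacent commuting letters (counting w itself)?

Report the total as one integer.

drop 0:u onto floor
drop 1:u onto {0:u}
drop 2:o onto floor
drop 3:o onto {2:o}
drop 4:u onto {1:u}
drop 5:o onto {3:o}
drop 6:u onto {4:u}
drop 7:a onto {5:o, 6:u}
ground layer = {0:u, 2:o}
drop-orders for the pieces not yet dropped (sum over which currently-grounded one goes next):
  1 to go: {7} 1
  2 to go: {5,7} 1  {6,7} 1
  3 to go: {3,5,7} 1  {4,6,7} 1  {5,6,7} 2
  4 to go: {1,4,6,7} 1  {2,3,5,7} 1  {3,5,6,7} 3  {4,5,6,7} 3
  5 to go: {0,1,4,6,7} 1  {1,4,5,6,7} 4  {2,3,5,6,7} 4  {3,4,5,6,7} 6
  6 to go: {0,1,4,5,6,7} 5  {1,3,4,5,6,7} 10  {2,3,4,5,6,7} 10
  if 0:u drops first: 20 orders
  if 2:o drops first: 15 orders
heap linearizations: 35

35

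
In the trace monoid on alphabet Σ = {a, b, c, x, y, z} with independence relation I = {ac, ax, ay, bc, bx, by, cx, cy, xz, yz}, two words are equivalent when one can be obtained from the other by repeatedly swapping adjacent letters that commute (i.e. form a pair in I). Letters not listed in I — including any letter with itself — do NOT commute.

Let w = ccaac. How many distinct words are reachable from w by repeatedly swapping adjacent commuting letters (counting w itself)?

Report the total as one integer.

piece 0:c — minimal
piece 1:c rests on {0:c}
piece 2:a — minimal
piece 3:a rests on {2:a}
piece 4:c rests on {1:c}
minimal pieces: {0:c, 2:a}
ways to finish when only these pieces remain (= sum over removing one remaining piece with nothing left below it):
  1 left: {3}→1  {4}→1
  2 left: {1,4}→1  {2,3}→1  {3,4}→2
  3 left: {0,1,4}→1  {1,3,4}→3  {2,3,4}→3
  placing 0:c first → 6 extensions
  placing 2:a first → 4 extensions
total linear extensions = 10

10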